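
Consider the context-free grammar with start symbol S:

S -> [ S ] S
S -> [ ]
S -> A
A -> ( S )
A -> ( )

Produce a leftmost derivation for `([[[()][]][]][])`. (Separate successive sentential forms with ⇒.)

S ⇒ A ⇒ (S) ⇒ ([S]S) ⇒ ([[S]S]S) ⇒ ([[[S]S]S]S) ⇒ ([[[A]S]S]S) ⇒ ([[[()]S]S]S) ⇒ ([[[()][]]S]S) ⇒ ([[[()][]][]]S) ⇒ ([[[()][]][]][])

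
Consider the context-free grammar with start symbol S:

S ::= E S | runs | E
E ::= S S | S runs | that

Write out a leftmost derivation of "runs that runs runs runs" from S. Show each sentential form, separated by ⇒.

S ⇒ E ⇒ S S ⇒ E S S ⇒ S S S S ⇒ runs S S S ⇒ runs E S S S ⇒ runs that S S S ⇒ runs that runs S S ⇒ runs that runs runs S ⇒ runs that runs runs runs

S ⇒ E   [S ::= E]
E ⇒ S S   [E ::= S S]
S S ⇒ E S S   [S ::= E S]
E S S ⇒ S S S S   [E ::= S S]
S S S S ⇒ runs S S S   [S ::= runs]
runs S S S ⇒ runs E S S S   [S ::= E S]
runs E S S S ⇒ runs that S S S   [E ::= that]
runs that S S S ⇒ runs that runs S S   [S ::= runs]
runs that runs S S ⇒ runs that runs runs S   [S ::= runs]
runs that runs runs S ⇒ runs that runs runs runs   [S ::= runs]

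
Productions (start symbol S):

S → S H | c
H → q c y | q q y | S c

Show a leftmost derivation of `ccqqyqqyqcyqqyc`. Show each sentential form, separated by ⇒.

S⇒SH⇒cH⇒cSc⇒cSHc⇒cSHHc⇒cSHHHc⇒cSHHHHc⇒ccHHHHc⇒ccqqyHHHc⇒ccqqyqqyHHc⇒ccqqyqqyqcyHc⇒ccqqyqqyqcyqqyc

S ⇒ SH   [S → S H]
SH ⇒ cH   [S → c]
cH ⇒ cSc   [H → S c]
cSc ⇒ cSHc   [S → S H]
cSHc ⇒ cSHHc   [S → S H]
cSHHc ⇒ cSHHHc   [S → S H]
cSHHHc ⇒ cSHHHHc   [S → S H]
cSHHHHc ⇒ ccHHHHc   [S → c]
ccHHHHc ⇒ ccqqyHHHc   [H → q q y]
ccqqyHHHc ⇒ ccqqyqqyHHc   [H → q q y]
ccqqyqqyHHc ⇒ ccqqyqqyqcyHc   [H → q c y]
ccqqyqqyqcyHc ⇒ ccqqyqqyqcyqqyc   [H → q q y]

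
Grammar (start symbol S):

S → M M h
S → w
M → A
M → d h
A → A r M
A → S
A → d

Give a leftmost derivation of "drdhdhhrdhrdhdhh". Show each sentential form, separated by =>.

S => MMh   [S → M M h]
MMh => AMh   [M → A]
AMh => ArMMh   [A → A r M]
ArMMh => ArMrMMh   [A → A r M]
ArMrMMh => ArMrMrMMh   [A → A r M]
ArMrMrMMh => drMrMrMMh   [A → d]
drMrMrMMh => drArMrMMh   [M → A]
drArMrMMh => drSrMrMMh   [A → S]
drSrMrMMh => drMMhrMrMMh   [S → M M h]
drMMhrMrMMh => drdhMhrMrMMh   [M → d h]
drdhMhrMrMMh => drdhdhhrMrMMh   [M → d h]
drdhdhhrMrMMh => drdhdhhrdhrMMh   [M → d h]
drdhdhhrdhrMMh => drdhdhhrdhrdhMh   [M → d h]
drdhdhhrdhrdhMh => drdhdhhrdhrdhdhh   [M → d h]

S => MMh => AMh => ArMMh => ArMrMMh => ArMrMrMMh => drMrMrMMh => drArMrMMh => drSrMrMMh => drMMhrMrMMh => drdhMhrMrMMh => drdhdhhrMrMMh => drdhdhhrdhrMMh => drdhdhhrdhrdhMh => drdhdhhrdhrdhdhh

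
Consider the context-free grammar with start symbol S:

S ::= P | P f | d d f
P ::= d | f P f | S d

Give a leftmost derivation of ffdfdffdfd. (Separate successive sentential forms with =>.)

S=>P=>Sd=>Pd=>fPfd=>fSdfd=>fPfdfd=>ffPffdfd=>ffSdffdfd=>ffPfdffdfd=>ffdfdffdfd

S => P   [S ::= P]
P => Sd   [P ::= S d]
Sd => Pd   [S ::= P]
Pd => fPfd   [P ::= f P f]
fPfd => fSdfd   [P ::= S d]
fSdfd => fPfdfd   [S ::= P f]
fPfdfd => ffPffdfd   [P ::= f P f]
ffPffdfd => ffSdffdfd   [P ::= S d]
ffSdffdfd => ffPfdffdfd   [S ::= P f]
ffPfdffdfd => ffdfdffdfd   [P ::= d]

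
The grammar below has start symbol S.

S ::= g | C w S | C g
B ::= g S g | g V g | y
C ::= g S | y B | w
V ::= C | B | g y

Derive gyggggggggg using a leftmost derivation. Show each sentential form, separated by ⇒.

S ⇒ Cg ⇒ gSg ⇒ gCgg ⇒ gyBgg ⇒ gygSggg ⇒ gygCgggg ⇒ gyggSgggg ⇒ gyggCggggg ⇒ gygggSggggg ⇒ gyggggggggg

S ⇒ Cg   [S ::= C g]
Cg ⇒ gSg   [C ::= g S]
gSg ⇒ gCgg   [S ::= C g]
gCgg ⇒ gyBgg   [C ::= y B]
gyBgg ⇒ gygSggg   [B ::= g S g]
gygSggg ⇒ gygCgggg   [S ::= C g]
gygCgggg ⇒ gyggSgggg   [C ::= g S]
gyggSgggg ⇒ gyggCggggg   [S ::= C g]
gyggCggggg ⇒ gygggSggggg   [C ::= g S]
gygggSggggg ⇒ gyggggggggg   [S ::= g]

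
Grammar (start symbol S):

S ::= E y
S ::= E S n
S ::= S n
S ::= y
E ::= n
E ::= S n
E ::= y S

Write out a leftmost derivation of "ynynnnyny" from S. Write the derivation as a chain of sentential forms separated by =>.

S => Ey => ySy => ySny => yEyny => ySnyny => ySnnyny => yESnnnyny => ynSnnnyny => ynynnnyny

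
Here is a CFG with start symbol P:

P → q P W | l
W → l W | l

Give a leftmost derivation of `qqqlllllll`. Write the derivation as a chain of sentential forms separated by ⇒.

P⇒qPW⇒qqPWW⇒qqqPWWW⇒qqqlWWW⇒qqqllWWW⇒qqqlllWWW⇒qqqllllWW⇒qqqlllllWW⇒qqqllllllW⇒qqqlllllll

P ⇒ qPW   [P → q P W]
qPW ⇒ qqPWW   [P → q P W]
qqPWW ⇒ qqqPWWW   [P → q P W]
qqqPWWW ⇒ qqqlWWW   [P → l]
qqqlWWW ⇒ qqqllWWW   [W → l W]
qqqllWWW ⇒ qqqlllWWW   [W → l W]
qqqlllWWW ⇒ qqqllllWW   [W → l]
qqqllllWW ⇒ qqqlllllWW   [W → l W]
qqqlllllWW ⇒ qqqllllllW   [W → l]
qqqllllllW ⇒ qqqlllllll   [W → l]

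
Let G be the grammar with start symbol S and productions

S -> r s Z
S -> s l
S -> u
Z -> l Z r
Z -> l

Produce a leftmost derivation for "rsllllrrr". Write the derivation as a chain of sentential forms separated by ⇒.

S ⇒ rsZ ⇒ rslZr ⇒ rsllZrr ⇒ rslllZrrr ⇒ rsllllrrr

S ⇒ rsZ   [S -> r s Z]
rsZ ⇒ rslZr   [Z -> l Z r]
rslZr ⇒ rsllZrr   [Z -> l Z r]
rsllZrr ⇒ rslllZrrr   [Z -> l Z r]
rslllZrrr ⇒ rsllllrrr   [Z -> l]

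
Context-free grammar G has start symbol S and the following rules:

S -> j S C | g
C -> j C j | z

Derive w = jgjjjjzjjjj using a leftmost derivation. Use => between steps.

S => jSC   [S -> j S C]
jSC => jgC   [S -> g]
jgC => jgjCj   [C -> j C j]
jgjCj => jgjjCjj   [C -> j C j]
jgjjCjj => jgjjjCjjj   [C -> j C j]
jgjjjCjjj => jgjjjjCjjjj   [C -> j C j]
jgjjjjCjjjj => jgjjjjzjjjj   [C -> z]

S=>jSC=>jgC=>jgjCj=>jgjjCjj=>jgjjjCjjj=>jgjjjjCjjjj=>jgjjjjzjjjj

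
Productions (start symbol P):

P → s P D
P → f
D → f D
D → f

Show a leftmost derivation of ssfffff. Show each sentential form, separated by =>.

P => sPD   [P → s P D]
sPD => ssPDD   [P → s P D]
ssPDD => ssfDD   [P → f]
ssfDD => ssffDD   [D → f D]
ssffDD => ssfffDD   [D → f D]
ssfffDD => ssffffD   [D → f]
ssffffD => ssfffff   [D → f]

P=>sPD=>ssPDD=>ssfDD=>ssffDD=>ssfffDD=>ssffffD=>ssfffff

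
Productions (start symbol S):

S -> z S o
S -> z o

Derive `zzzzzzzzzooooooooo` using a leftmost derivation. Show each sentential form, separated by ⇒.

S ⇒ zSo   [S -> z S o]
zSo ⇒ zzSoo   [S -> z S o]
zzSoo ⇒ zzzSooo   [S -> z S o]
zzzSooo ⇒ zzzzSoooo   [S -> z S o]
zzzzSoooo ⇒ zzzzzSooooo   [S -> z S o]
zzzzzSooooo ⇒ zzzzzzSoooooo   [S -> z S o]
zzzzzzSoooooo ⇒ zzzzzzzSooooooo   [S -> z S o]
zzzzzzzSooooooo ⇒ zzzzzzzzSoooooooo   [S -> z S o]
zzzzzzzzSoooooooo ⇒ zzzzzzzzzooooooooo   [S -> z o]

S ⇒ zSo ⇒ zzSoo ⇒ zzzSooo ⇒ zzzzSoooo ⇒ zzzzzSooooo ⇒ zzzzzzSoooooo ⇒ zzzzzzzSooooooo ⇒ zzzzzzzzSoooooooo ⇒ zzzzzzzzzooooooooo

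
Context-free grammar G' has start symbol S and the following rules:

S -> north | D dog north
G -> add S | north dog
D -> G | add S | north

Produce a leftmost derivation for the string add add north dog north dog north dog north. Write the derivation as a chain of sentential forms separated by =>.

S => D dog north => add S dog north => add D dog north dog north => add G dog north dog north => add add S dog north dog north => add add D dog north dog north dog north => add add north dog north dog north dog north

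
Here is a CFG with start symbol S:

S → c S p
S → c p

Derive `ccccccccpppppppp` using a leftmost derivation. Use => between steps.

S => cSp   [S → c S p]
cSp => ccSpp   [S → c S p]
ccSpp => cccSppp   [S → c S p]
cccSppp => ccccSpppp   [S → c S p]
ccccSpppp => cccccSppppp   [S → c S p]
cccccSppppp => ccccccSpppppp   [S → c S p]
ccccccSpppppp => cccccccSppppppp   [S → c S p]
cccccccSppppppp => ccccccccpppppppp   [S → c p]

S => cSp => ccSpp => cccSppp => ccccSpppp => cccccSppppp => ccccccSpppppp => cccccccSppppppp => ccccccccpppppppp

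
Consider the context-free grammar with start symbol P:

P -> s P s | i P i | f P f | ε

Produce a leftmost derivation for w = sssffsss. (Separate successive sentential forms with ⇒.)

P ⇒ sPs ⇒ ssPss ⇒ sssPsss ⇒ sssfPfsss ⇒ sssffsss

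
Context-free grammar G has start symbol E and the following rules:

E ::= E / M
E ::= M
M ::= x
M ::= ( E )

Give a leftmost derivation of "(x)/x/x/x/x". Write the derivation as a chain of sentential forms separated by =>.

E => E/M => E/M/M => E/M/M/M => E/M/M/M/M => M/M/M/M/M => (E)/M/M/M/M => (M)/M/M/M/M => (x)/M/M/M/M => (x)/x/M/M/M => (x)/x/x/M/M => (x)/x/x/x/M => (x)/x/x/x/x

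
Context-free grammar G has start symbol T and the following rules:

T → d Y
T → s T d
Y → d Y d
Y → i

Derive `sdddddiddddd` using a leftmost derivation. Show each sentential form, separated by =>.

T => sTd   [T → s T d]
sTd => sdYd   [T → d Y]
sdYd => sddYdd   [Y → d Y d]
sddYdd => sdddYddd   [Y → d Y d]
sdddYddd => sddddYdddd   [Y → d Y d]
sddddYdddd => sdddddYddddd   [Y → d Y d]
sdddddYddddd => sdddddiddddd   [Y → i]

T=>sTd=>sdYd=>sddYdd=>sdddYddd=>sddddYdddd=>sdddddYddddd=>sdddddiddddd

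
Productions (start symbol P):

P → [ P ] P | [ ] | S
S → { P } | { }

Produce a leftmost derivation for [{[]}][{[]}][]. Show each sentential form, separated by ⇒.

P⇒[P]P⇒[S]P⇒[{P}]P⇒[{[]}]P⇒[{[]}][P]P⇒[{[]}][S]P⇒[{[]}][{P}]P⇒[{[]}][{[]}]P⇒[{[]}][{[]}][]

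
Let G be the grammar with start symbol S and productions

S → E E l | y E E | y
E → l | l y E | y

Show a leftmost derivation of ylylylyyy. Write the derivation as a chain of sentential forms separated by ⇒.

S ⇒ yEE ⇒ ylyEE ⇒ ylylyEE ⇒ ylylylyEE ⇒ ylylylyyE ⇒ ylylylyyy

S ⇒ yEE   [S → y E E]
yEE ⇒ ylyEE   [E → l y E]
ylyEE ⇒ ylylyEE   [E → l y E]
ylylyEE ⇒ ylylylyEE   [E → l y E]
ylylylyEE ⇒ ylylylyyE   [E → y]
ylylylyyE ⇒ ylylylyyy   [E → y]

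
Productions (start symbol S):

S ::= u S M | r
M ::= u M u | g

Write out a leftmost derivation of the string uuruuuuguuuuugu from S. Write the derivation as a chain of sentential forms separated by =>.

S => uSM   [S ::= u S M]
uSM => uuSMM   [S ::= u S M]
uuSMM => uurMM   [S ::= r]
uurMM => uuruMuM   [M ::= u M u]
uuruMuM => uuruuMuuM   [M ::= u M u]
uuruuMuuM => uuruuuMuuuM   [M ::= u M u]
uuruuuMuuuM => uuruuuuMuuuuM   [M ::= u M u]
uuruuuuMuuuuM => uuruuuuguuuuM   [M ::= g]
uuruuuuguuuuM => uuruuuuguuuuuMu   [M ::= u M u]
uuruuuuguuuuuMu => uuruuuuguuuuugu   [M ::= g]

S=>uSM=>uuSMM=>uurMM=>uuruMuM=>uuruuMuuM=>uuruuuMuuuM=>uuruuuuMuuuuM=>uuruuuuguuuuM=>uuruuuuguuuuuMu=>uuruuuuguuuuugu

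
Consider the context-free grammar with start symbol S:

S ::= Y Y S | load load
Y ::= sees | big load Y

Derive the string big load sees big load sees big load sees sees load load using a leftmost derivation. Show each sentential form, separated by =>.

S => Y Y S => big load Y Y S => big load sees Y S => big load sees big load Y S => big load sees big load sees S => big load sees big load sees Y Y S => big load sees big load sees big load Y Y S => big load sees big load sees big load sees Y S => big load sees big load sees big load sees sees S => big load sees big load sees big load sees sees load load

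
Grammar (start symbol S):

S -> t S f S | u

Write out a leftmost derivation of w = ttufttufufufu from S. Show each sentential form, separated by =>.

S => tSfS => ttSfSfS => ttufSfS => ttuftSfSfS => ttufttSfSfSfS => ttufttufSfSfS => ttufttufufSfS => ttufttufufufS => ttufttufufufu

S => tSfS   [S -> t S f S]
tSfS => ttSfSfS   [S -> t S f S]
ttSfSfS => ttufSfS   [S -> u]
ttufSfS => ttuftSfSfS   [S -> t S f S]
ttuftSfSfS => ttufttSfSfSfS   [S -> t S f S]
ttufttSfSfSfS => ttufttufSfSfS   [S -> u]
ttufttufSfSfS => ttufttufufSfS   [S -> u]
ttufttufufSfS => ttufttufufufS   [S -> u]
ttufttufufufS => ttufttufufufu   [S -> u]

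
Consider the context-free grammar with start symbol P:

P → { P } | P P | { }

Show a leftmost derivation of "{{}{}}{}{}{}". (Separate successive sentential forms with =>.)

P => PP => PPP => PPPP => {P}PPP => {PP}PPP => {{}P}PPP => {{}{}}PPP => {{}{}}{}PP => {{}{}}{}{}P => {{}{}}{}{}{}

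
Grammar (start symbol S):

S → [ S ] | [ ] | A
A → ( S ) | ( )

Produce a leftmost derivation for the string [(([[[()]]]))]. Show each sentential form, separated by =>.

S => [S]   [S → [ S ]]
[S] => [A]   [S → A]
[A] => [(S)]   [A → ( S )]
[(S)] => [(A)]   [S → A]
[(A)] => [((S))]   [A → ( S )]
[((S))] => [(([S]))]   [S → [ S ]]
[(([S]))] => [(([[S]]))]   [S → [ S ]]
[(([[S]]))] => [(([[[S]]]))]   [S → [ S ]]
[(([[[S]]]))] => [(([[[A]]]))]   [S → A]
[(([[[A]]]))] => [(([[[()]]]))]   [A → ( )]

S=>[S]=>[A]=>[(S)]=>[(A)]=>[((S))]=>[(([S]))]=>[(([[S]]))]=>[(([[[S]]]))]=>[(([[[A]]]))]=>[(([[[()]]]))]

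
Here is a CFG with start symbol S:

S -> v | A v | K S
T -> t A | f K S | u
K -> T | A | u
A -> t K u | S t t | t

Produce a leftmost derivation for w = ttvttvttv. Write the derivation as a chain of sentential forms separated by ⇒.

S ⇒ KS   [S -> K S]
KS ⇒ TS   [K -> T]
TS ⇒ tAS   [T -> t A]
tAS ⇒ tSttS   [A -> S t t]
tSttS ⇒ tAvttS   [S -> A v]
tAvttS ⇒ tSttvttS   [A -> S t t]
tSttvttS ⇒ tAvttvttS   [S -> A v]
tAvttvttS ⇒ ttvttvttS   [A -> t]
ttvttvttS ⇒ ttvttvttv   [S -> v]

S⇒KS⇒TS⇒tAS⇒tSttS⇒tAvttS⇒tSttvttS⇒tAvttvttS⇒ttvttvttS⇒ttvttvttv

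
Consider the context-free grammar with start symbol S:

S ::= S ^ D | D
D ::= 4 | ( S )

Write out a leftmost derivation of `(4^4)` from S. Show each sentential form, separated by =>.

S => D => (S) => (S^D) => (D^D) => (4^D) => (4^4)

S => D   [S ::= D]
D => (S)   [D ::= ( S )]
(S) => (S^D)   [S ::= S ^ D]
(S^D) => (D^D)   [S ::= D]
(D^D) => (4^D)   [D ::= 4]
(4^D) => (4^4)   [D ::= 4]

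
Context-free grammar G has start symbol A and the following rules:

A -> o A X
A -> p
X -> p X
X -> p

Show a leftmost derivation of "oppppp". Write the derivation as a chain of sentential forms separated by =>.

A=>oAX=>opX=>oppX=>opppX=>oppppX=>oppppp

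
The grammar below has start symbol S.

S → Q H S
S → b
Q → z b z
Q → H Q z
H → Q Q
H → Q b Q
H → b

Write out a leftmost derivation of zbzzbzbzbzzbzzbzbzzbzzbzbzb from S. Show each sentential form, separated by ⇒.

S ⇒ QHS ⇒ zbzHS ⇒ zbzQbQS ⇒ zbzHQzbQS ⇒ zbzQbQQzbQS ⇒ zbzHQzbQQzbQS ⇒ zbzQbQQzbQQzbQS ⇒ zbzzbzbQQzbQQzbQS ⇒ zbzzbzbzbzQzbQQzbQS ⇒ zbzzbzbzbzzbzzbQQzbQS ⇒ zbzzbzbzbzzbzzbzbzQzbQS ⇒ zbzzbzbzbzzbzzbzbzzbzzbQS ⇒ zbzzbzbzbzzbzzbzbzzbzzbzbzS ⇒ zbzzbzbzbzzbzzbzbzzbzzbzbzb

S ⇒ QHS   [S → Q H S]
QHS ⇒ zbzHS   [Q → z b z]
zbzHS ⇒ zbzQbQS   [H → Q b Q]
zbzQbQS ⇒ zbzHQzbQS   [Q → H Q z]
zbzHQzbQS ⇒ zbzQbQQzbQS   [H → Q b Q]
zbzQbQQzbQS ⇒ zbzHQzbQQzbQS   [Q → H Q z]
zbzHQzbQQzbQS ⇒ zbzQbQQzbQQzbQS   [H → Q b Q]
zbzQbQQzbQQzbQS ⇒ zbzzbzbQQzbQQzbQS   [Q → z b z]
zbzzbzbQQzbQQzbQS ⇒ zbzzbzbzbzQzbQQzbQS   [Q → z b z]
zbzzbzbzbzQzbQQzbQS ⇒ zbzzbzbzbzzbzzbQQzbQS   [Q → z b z]
zbzzbzbzbzzbzzbQQzbQS ⇒ zbzzbzbzbzzbzzbzbzQzbQS   [Q → z b z]
zbzzbzbzbzzbzzbzbzQzbQS ⇒ zbzzbzbzbzzbzzbzbzzbzzbQS   [Q → z b z]
zbzzbzbzbzzbzzbzbzzbzzbQS ⇒ zbzzbzbzbzzbzzbzbzzbzzbzbzS   [Q → z b z]
zbzzbzbzbzzbzzbzbzzbzzbzbzS ⇒ zbzzbzbzbzzbzzbzbzzbzzbzbzb   [S → b]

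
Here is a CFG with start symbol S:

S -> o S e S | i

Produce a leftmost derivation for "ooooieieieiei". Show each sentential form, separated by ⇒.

S ⇒ oSeS ⇒ ooSeSeS ⇒ oooSeSeSeS ⇒ ooooSeSeSeSeS ⇒ ooooieSeSeSeS ⇒ ooooieieSeSeS ⇒ ooooieieieSeS ⇒ ooooieieieieS ⇒ ooooieieieiei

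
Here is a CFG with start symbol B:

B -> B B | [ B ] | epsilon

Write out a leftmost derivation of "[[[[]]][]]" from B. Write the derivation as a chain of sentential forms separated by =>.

B => [B] => [BB] => [[B]B] => [[[B]]B] => [[[[B]]]B] => [[[[]]]B] => [[[[]]][B]] => [[[[]]][]]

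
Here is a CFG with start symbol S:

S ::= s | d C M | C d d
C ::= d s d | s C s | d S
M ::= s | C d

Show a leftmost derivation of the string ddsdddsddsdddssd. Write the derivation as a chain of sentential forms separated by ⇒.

S ⇒ dCM   [S ::= d C M]
dCM ⇒ ddsdM   [C ::= d s d]
ddsdM ⇒ ddsdCd   [M ::= C d]
ddsdCd ⇒ ddsddSd   [C ::= d S]
ddsddSd ⇒ ddsdddCMd   [S ::= d C M]
ddsdddCMd ⇒ ddsdddsCsMd   [C ::= s C s]
ddsdddsCsMd ⇒ ddsdddsdSsMd   [C ::= d S]
ddsdddsdSsMd ⇒ ddsdddsdCddsMd   [S ::= C d d]
ddsdddsdCddsMd ⇒ ddsdddsddsdddsMd   [C ::= d s d]
ddsdddsddsdddsMd ⇒ ddsdddsddsdddssd   [M ::= s]

S ⇒ dCM ⇒ ddsdM ⇒ ddsdCd ⇒ ddsddSd ⇒ ddsdddCMd ⇒ ddsdddsCsMd ⇒ ddsdddsdSsMd ⇒ ddsdddsdCddsMd ⇒ ddsdddsddsdddsMd ⇒ ddsdddsddsdddssd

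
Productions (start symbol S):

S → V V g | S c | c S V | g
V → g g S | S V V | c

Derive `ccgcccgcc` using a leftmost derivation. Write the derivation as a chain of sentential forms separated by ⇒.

S ⇒ cSV ⇒ ccSVV ⇒ ccVVgVV ⇒ ccSVVVgVV ⇒ ccgVVVgVV ⇒ ccgcVVgVV ⇒ ccgccVgVV ⇒ ccgcccgVV ⇒ ccgcccgcV ⇒ ccgcccgcc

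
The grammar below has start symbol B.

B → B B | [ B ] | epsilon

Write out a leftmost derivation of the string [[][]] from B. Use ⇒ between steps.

B ⇒ BB   [B → B B]
BB ⇒ [B]B   [B → [ B ]]
[B]B ⇒ [BB]B   [B → B B]
[BB]B ⇒ [[B]B]B   [B → [ B ]]
[[B]B]B ⇒ [[]B]B   [B → epsilon]
[[]B]B ⇒ [[]BB]B   [B → B B]
[[]BB]B ⇒ [[][B]B]B   [B → [ B ]]
[[][B]B]B ⇒ [[][]B]B   [B → epsilon]
[[][]B]B ⇒ [[][]]B   [B → epsilon]
[[][]]B ⇒ [[][]]   [B → epsilon]

B⇒BB⇒[B]B⇒[BB]B⇒[[B]B]B⇒[[]B]B⇒[[]BB]B⇒[[][B]B]B⇒[[][]B]B⇒[[][]]B⇒[[][]]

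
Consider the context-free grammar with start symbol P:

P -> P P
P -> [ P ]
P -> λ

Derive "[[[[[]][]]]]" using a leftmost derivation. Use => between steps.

P => [P] => [[P]] => [[[P]]] => [[[PP]]] => [[[[P]P]]] => [[[[[P]]P]]] => [[[[[]]P]]] => [[[[[]][P]]]] => [[[[[]][]]]]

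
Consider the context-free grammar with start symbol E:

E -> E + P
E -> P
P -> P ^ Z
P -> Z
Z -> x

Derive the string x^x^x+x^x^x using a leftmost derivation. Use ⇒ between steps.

E⇒E+P⇒P+P⇒P^Z+P⇒P^Z^Z+P⇒Z^Z^Z+P⇒x^Z^Z+P⇒x^x^Z+P⇒x^x^x+P⇒x^x^x+P^Z⇒x^x^x+P^Z^Z⇒x^x^x+Z^Z^Z⇒x^x^x+x^Z^Z⇒x^x^x+x^x^Z⇒x^x^x+x^x^x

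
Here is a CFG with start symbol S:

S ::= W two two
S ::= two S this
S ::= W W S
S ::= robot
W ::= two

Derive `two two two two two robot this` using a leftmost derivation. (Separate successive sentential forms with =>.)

S => W W S => two W S => two two S => two two W W S => two two two W S => two two two two S => two two two two two S this => two two two two two robot this

S => W W S   [S ::= W W S]
W W S => two W S   [W ::= two]
two W S => two two S   [W ::= two]
two two S => two two W W S   [S ::= W W S]
two two W W S => two two two W S   [W ::= two]
two two two W S => two two two two S   [W ::= two]
two two two two S => two two two two two S this   [S ::= two S this]
two two two two two S this => two two two two two robot this   [S ::= robot]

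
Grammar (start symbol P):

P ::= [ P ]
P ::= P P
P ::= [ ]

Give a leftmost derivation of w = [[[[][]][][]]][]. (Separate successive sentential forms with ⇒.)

P ⇒ PP   [P ::= P P]
PP ⇒ [P]P   [P ::= [ P ]]
[P]P ⇒ [[P]]P   [P ::= [ P ]]
[[P]]P ⇒ [[PP]]P   [P ::= P P]
[[PP]]P ⇒ [[PPP]]P   [P ::= P P]
[[PPP]]P ⇒ [[[P]PP]]P   [P ::= [ P ]]
[[[P]PP]]P ⇒ [[[PP]PP]]P   [P ::= P P]
[[[PP]PP]]P ⇒ [[[[]P]PP]]P   [P ::= [ ]]
[[[[]P]PP]]P ⇒ [[[[][]]PP]]P   [P ::= [ ]]
[[[[][]]PP]]P ⇒ [[[[][]][]P]]P   [P ::= [ ]]
[[[[][]][]P]]P ⇒ [[[[][]][][]]]P   [P ::= [ ]]
[[[[][]][][]]]P ⇒ [[[[][]][][]]][]   [P ::= [ ]]

P ⇒ PP ⇒ [P]P ⇒ [[P]]P ⇒ [[PP]]P ⇒ [[PPP]]P ⇒ [[[P]PP]]P ⇒ [[[PP]PP]]P ⇒ [[[[]P]PP]]P ⇒ [[[[][]]PP]]P ⇒ [[[[][]][]P]]P ⇒ [[[[][]][][]]]P ⇒ [[[[][]][][]]][]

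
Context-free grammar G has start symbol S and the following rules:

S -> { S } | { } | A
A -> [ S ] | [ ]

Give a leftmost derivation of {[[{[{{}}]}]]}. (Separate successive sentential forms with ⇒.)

S ⇒ {S}   [S -> { S }]
{S} ⇒ {A}   [S -> A]
{A} ⇒ {[S]}   [A -> [ S ]]
{[S]} ⇒ {[A]}   [S -> A]
{[A]} ⇒ {[[S]]}   [A -> [ S ]]
{[[S]]} ⇒ {[[{S}]]}   [S -> { S }]
{[[{S}]]} ⇒ {[[{A}]]}   [S -> A]
{[[{A}]]} ⇒ {[[{[S]}]]}   [A -> [ S ]]
{[[{[S]}]]} ⇒ {[[{[{S}]}]]}   [S -> { S }]
{[[{[{S}]}]]} ⇒ {[[{[{{}}]}]]}   [S -> { }]

S ⇒ {S} ⇒ {A} ⇒ {[S]} ⇒ {[A]} ⇒ {[[S]]} ⇒ {[[{S}]]} ⇒ {[[{A}]]} ⇒ {[[{[S]}]]} ⇒ {[[{[{S}]}]]} ⇒ {[[{[{{}}]}]]}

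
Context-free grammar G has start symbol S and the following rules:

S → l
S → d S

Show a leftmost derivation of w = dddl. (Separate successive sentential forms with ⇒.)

S ⇒ dS   [S → d S]
dS ⇒ ddS   [S → d S]
ddS ⇒ dddS   [S → d S]
dddS ⇒ dddl   [S → l]

S ⇒ dS ⇒ ddS ⇒ dddS ⇒ dddl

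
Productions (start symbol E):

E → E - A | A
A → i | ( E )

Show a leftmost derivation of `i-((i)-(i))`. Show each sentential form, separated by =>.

E => E-A   [E → E - A]
E-A => A-A   [E → A]
A-A => i-A   [A → i]
i-A => i-(E)   [A → ( E )]
i-(E) => i-(E-A)   [E → E - A]
i-(E-A) => i-(A-A)   [E → A]
i-(A-A) => i-((E)-A)   [A → ( E )]
i-((E)-A) => i-((A)-A)   [E → A]
i-((A)-A) => i-((i)-A)   [A → i]
i-((i)-A) => i-((i)-(E))   [A → ( E )]
i-((i)-(E)) => i-((i)-(A))   [E → A]
i-((i)-(A)) => i-((i)-(i))   [A → i]

E => E-A => A-A => i-A => i-(E) => i-(E-A) => i-(A-A) => i-((E)-A) => i-((A)-A) => i-((i)-A) => i-((i)-(E)) => i-((i)-(A)) => i-((i)-(i))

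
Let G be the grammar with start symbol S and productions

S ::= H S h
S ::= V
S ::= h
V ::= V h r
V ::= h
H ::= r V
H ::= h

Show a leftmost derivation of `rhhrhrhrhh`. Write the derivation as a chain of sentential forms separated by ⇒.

S ⇒ HSh ⇒ rVSh ⇒ rVhrSh ⇒ rVhrhrSh ⇒ rVhrhrhrSh ⇒ rhhrhrhrSh ⇒ rhhrhrhrVh ⇒ rhhrhrhrhh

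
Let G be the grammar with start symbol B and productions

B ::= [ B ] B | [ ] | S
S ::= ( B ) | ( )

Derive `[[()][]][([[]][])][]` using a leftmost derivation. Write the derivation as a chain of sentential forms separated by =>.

B => [B]B   [B ::= [ B ] B]
[B]B => [[B]B]B   [B ::= [ B ] B]
[[B]B]B => [[S]B]B   [B ::= S]
[[S]B]B => [[()]B]B   [S ::= ( )]
[[()]B]B => [[()][]]B   [B ::= [ ]]
[[()][]]B => [[()][]][B]B   [B ::= [ B ] B]
[[()][]][B]B => [[()][]][S]B   [B ::= S]
[[()][]][S]B => [[()][]][(B)]B   [S ::= ( B )]
[[()][]][(B)]B => [[()][]][([B]B)]B   [B ::= [ B ] B]
[[()][]][([B]B)]B => [[()][]][([[]]B)]B   [B ::= [ ]]
[[()][]][([[]]B)]B => [[()][]][([[]][])]B   [B ::= [ ]]
[[()][]][([[]][])]B => [[()][]][([[]][])][]   [B ::= [ ]]

B=>[B]B=>[[B]B]B=>[[S]B]B=>[[()]B]B=>[[()][]]B=>[[()][]][B]B=>[[()][]][S]B=>[[()][]][(B)]B=>[[()][]][([B]B)]B=>[[()][]][([[]]B)]B=>[[()][]][([[]][])]B=>[[()][]][([[]][])][]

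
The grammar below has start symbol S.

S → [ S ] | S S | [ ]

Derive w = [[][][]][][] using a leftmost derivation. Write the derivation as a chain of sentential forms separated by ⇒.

S ⇒ SS ⇒ SSS ⇒ [S]SS ⇒ [SS]SS ⇒ [SSS]SS ⇒ [[]SS]SS ⇒ [[][]S]SS ⇒ [[][][]]SS ⇒ [[][][]][]S ⇒ [[][][]][][]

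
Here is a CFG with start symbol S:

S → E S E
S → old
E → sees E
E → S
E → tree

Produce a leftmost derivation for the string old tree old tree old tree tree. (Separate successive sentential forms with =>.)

S => E S E   [S → E S E]
E S E => S S E   [E → S]
S S E => old S E   [S → old]
old S E => old E S E E   [S → E S E]
old E S E E => old S S E E   [E → S]
old S S E E => old E S E S E E   [S → E S E]
old E S E S E E => old tree S E S E E   [E → tree]
old tree S E S E E => old tree old E S E E   [S → old]
old tree old E S E E => old tree old tree S E E   [E → tree]
old tree old tree S E E => old tree old tree old E E   [S → old]
old tree old tree old E E => old tree old tree old tree E   [E → tree]
old tree old tree old tree E => old tree old tree old tree tree   [E → tree]

S => E S E => S S E => old S E => old E S E E => old S S E E => old E S E S E E => old tree S E S E E => old tree old E S E E => old tree old tree S E E => old tree old tree old E E => old tree old tree old tree E => old tree old tree old tree tree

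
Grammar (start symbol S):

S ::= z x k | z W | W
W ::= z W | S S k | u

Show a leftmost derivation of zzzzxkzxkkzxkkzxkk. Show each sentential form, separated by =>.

S => W   [S ::= W]
W => SSk   [W ::= S S k]
SSk => zWSk   [S ::= z W]
zWSk => zzWSk   [W ::= z W]
zzWSk => zzzWSk   [W ::= z W]
zzzWSk => zzzSSkSk   [W ::= S S k]
zzzSSkSk => zzzWSkSk   [S ::= W]
zzzWSkSk => zzzSSkSkSk   [W ::= S S k]
zzzSSkSkSk => zzzzxkSkSkSk   [S ::= z x k]
zzzzxkSkSkSk => zzzzxkzxkkSkSk   [S ::= z x k]
zzzzxkzxkkSkSk => zzzzxkzxkkzxkkSk   [S ::= z x k]
zzzzxkzxkkzxkkSk => zzzzxkzxkkzxkkzxkk   [S ::= z x k]

S=>W=>SSk=>zWSk=>zzWSk=>zzzWSk=>zzzSSkSk=>zzzWSkSk=>zzzSSkSkSk=>zzzzxkSkSkSk=>zzzzxkzxkkSkSk=>zzzzxkzxkkzxkkSk=>zzzzxkzxkkzxkkzxkk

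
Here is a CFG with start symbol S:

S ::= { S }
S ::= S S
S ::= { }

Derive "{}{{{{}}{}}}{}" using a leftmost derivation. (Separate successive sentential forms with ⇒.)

S ⇒ SS   [S ::= S S]
SS ⇒ {}S   [S ::= { }]
{}S ⇒ {}SS   [S ::= S S]
{}SS ⇒ {}{S}S   [S ::= { S }]
{}{S}S ⇒ {}{{S}}S   [S ::= { S }]
{}{{S}}S ⇒ {}{{SS}}S   [S ::= S S]
{}{{SS}}S ⇒ {}{{{S}S}}S   [S ::= { S }]
{}{{{S}S}}S ⇒ {}{{{{}}S}}S   [S ::= { }]
{}{{{{}}S}}S ⇒ {}{{{{}}{}}}S   [S ::= { }]
{}{{{{}}{}}}S ⇒ {}{{{{}}{}}}{}   [S ::= { }]

S ⇒ SS ⇒ {}S ⇒ {}SS ⇒ {}{S}S ⇒ {}{{S}}S ⇒ {}{{SS}}S ⇒ {}{{{S}S}}S ⇒ {}{{{{}}S}}S ⇒ {}{{{{}}{}}}S ⇒ {}{{{{}}{}}}{}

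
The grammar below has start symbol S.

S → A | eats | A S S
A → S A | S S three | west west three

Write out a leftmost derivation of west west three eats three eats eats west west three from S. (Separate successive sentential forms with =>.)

S => A   [S → A]
A => S A   [A → S A]
S A => A S S A   [S → A S S]
A S S A => S S three S S A   [A → S S three]
S S three S S A => A S three S S A   [S → A]
A S three S S A => west west three S three S S A   [A → west west three]
west west three S three S S A => west west three eats three S S A   [S → eats]
west west three eats three S S A => west west three eats three eats S A   [S → eats]
west west three eats three eats S A => west west three eats three eats eats A   [S → eats]
west west three eats three eats eats A => west west three eats three eats eats west west three   [A → west west three]

S => A => S A => A S S A => S S three S S A => A S three S S A => west west three S three S S A => west west three eats three S S A => west west three eats three eats S A => west west three eats three eats eats A => west west three eats three eats eats west west three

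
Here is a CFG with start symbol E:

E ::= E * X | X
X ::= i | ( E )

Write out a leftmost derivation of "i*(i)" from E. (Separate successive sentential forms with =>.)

E => E*X   [E ::= E * X]
E*X => X*X   [E ::= X]
X*X => i*X   [X ::= i]
i*X => i*(E)   [X ::= ( E )]
i*(E) => i*(X)   [E ::= X]
i*(X) => i*(i)   [X ::= i]

E=>E*X=>X*X=>i*X=>i*(E)=>i*(X)=>i*(i)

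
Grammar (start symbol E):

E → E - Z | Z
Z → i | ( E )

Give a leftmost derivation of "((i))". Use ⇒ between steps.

E ⇒ Z ⇒ (E) ⇒ (Z) ⇒ ((E)) ⇒ ((Z)) ⇒ ((i))

E ⇒ Z   [E → Z]
Z ⇒ (E)   [Z → ( E )]
(E) ⇒ (Z)   [E → Z]
(Z) ⇒ ((E))   [Z → ( E )]
((E)) ⇒ ((Z))   [E → Z]
((Z)) ⇒ ((i))   [Z → i]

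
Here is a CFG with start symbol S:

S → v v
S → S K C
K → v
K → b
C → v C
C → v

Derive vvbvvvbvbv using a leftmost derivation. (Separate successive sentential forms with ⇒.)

S⇒SKC⇒SKCKC⇒SKCKCKC⇒vvKCKCKC⇒vvbCKCKC⇒vvbvCKCKC⇒vvbvvCKCKC⇒vvbvvvKCKC⇒vvbvvvbCKC⇒vvbvvvbvKC⇒vvbvvvbvbC⇒vvbvvvbvbv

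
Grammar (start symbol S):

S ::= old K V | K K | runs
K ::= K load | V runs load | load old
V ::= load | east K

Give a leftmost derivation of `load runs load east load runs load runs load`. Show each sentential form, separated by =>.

S => K K => V runs load K => load runs load K => load runs load V runs load => load runs load east K runs load => load runs load east V runs load runs load => load runs load east load runs load runs load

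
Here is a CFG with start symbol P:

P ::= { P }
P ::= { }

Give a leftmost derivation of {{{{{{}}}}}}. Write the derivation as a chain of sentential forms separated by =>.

P => {P}   [P ::= { P }]
{P} => {{P}}   [P ::= { P }]
{{P}} => {{{P}}}   [P ::= { P }]
{{{P}}} => {{{{P}}}}   [P ::= { P }]
{{{{P}}}} => {{{{{P}}}}}   [P ::= { P }]
{{{{{P}}}}} => {{{{{{}}}}}}   [P ::= { }]

P => {P} => {{P}} => {{{P}}} => {{{{P}}}} => {{{{{P}}}}} => {{{{{{}}}}}}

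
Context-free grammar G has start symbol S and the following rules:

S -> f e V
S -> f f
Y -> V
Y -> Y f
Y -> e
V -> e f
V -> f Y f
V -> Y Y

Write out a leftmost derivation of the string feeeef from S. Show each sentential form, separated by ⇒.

S ⇒ feV   [S -> f e V]
feV ⇒ feYY   [V -> Y Y]
feYY ⇒ feeY   [Y -> e]
feeY ⇒ feeV   [Y -> V]
feeV ⇒ feeYY   [V -> Y Y]
feeYY ⇒ feeeY   [Y -> e]
feeeY ⇒ feeeYf   [Y -> Y f]
feeeYf ⇒ feeeef   [Y -> e]

S ⇒ feV ⇒ feYY ⇒ feeY ⇒ feeV ⇒ feeYY ⇒ feeeY ⇒ feeeYf ⇒ feeeef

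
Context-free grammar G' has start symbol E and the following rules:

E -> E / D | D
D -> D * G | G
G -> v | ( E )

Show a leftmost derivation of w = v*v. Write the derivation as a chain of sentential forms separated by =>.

E=>D=>D*G=>G*G=>v*G=>v*v

E => D   [E -> D]
D => D*G   [D -> D * G]
D*G => G*G   [D -> G]
G*G => v*G   [G -> v]
v*G => v*v   [G -> v]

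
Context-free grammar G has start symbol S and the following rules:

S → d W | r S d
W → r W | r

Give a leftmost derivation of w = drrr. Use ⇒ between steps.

S ⇒ dW ⇒ drW ⇒ drrW ⇒ drrr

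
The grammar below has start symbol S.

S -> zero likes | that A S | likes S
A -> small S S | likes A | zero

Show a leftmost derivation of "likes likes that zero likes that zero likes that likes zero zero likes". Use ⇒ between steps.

S ⇒ likes S   [S -> likes S]
likes S ⇒ likes likes S   [S -> likes S]
likes likes S ⇒ likes likes that A S   [S -> that A S]
likes likes that A S ⇒ likes likes that zero S   [A -> zero]
likes likes that zero S ⇒ likes likes that zero likes S   [S -> likes S]
likes likes that zero likes S ⇒ likes likes that zero likes that A S   [S -> that A S]
likes likes that zero likes that A S ⇒ likes likes that zero likes that zero S   [A -> zero]
likes likes that zero likes that zero S ⇒ likes likes that zero likes that zero likes S   [S -> likes S]
likes likes that zero likes that zero likes S ⇒ likes likes that zero likes that zero likes that A S   [S -> that A S]
likes likes that zero likes that zero likes that A S ⇒ likes likes that zero likes that zero likes that likes A S   [A -> likes A]
likes likes that zero likes that zero likes that likes A S ⇒ likes likes that zero likes that zero likes that likes zero S   [A -> zero]
likes likes that zero likes that zero likes that likes zero S ⇒ likes likes that zero likes that zero likes that likes zero zero likes   [S -> zero likes]

S ⇒ likes S ⇒ likes likes S ⇒ likes likes that A S ⇒ likes likes that zero S ⇒ likes likes that zero likes S ⇒ likes likes that zero likes that A S ⇒ likes likes that zero likes that zero S ⇒ likes likes that zero likes that zero likes S ⇒ likes likes that zero likes that zero likes that A S ⇒ likes likes that zero likes that zero likes that likes A S ⇒ likes likes that zero likes that zero likes that likes zero S ⇒ likes likes that zero likes that zero likes that likes zero zero likes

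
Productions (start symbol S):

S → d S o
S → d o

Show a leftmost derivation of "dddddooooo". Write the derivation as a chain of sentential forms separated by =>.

S => dSo   [S → d S o]
dSo => ddSoo   [S → d S o]
ddSoo => dddSooo   [S → d S o]
dddSooo => ddddSoooo   [S → d S o]
ddddSoooo => dddddooooo   [S → d o]

S => dSo => ddSoo => dddSooo => ddddSoooo => dddddooooo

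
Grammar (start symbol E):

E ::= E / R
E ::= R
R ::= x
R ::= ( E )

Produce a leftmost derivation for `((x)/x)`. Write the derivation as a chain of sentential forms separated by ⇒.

E ⇒ R ⇒ (E) ⇒ (E/R) ⇒ (R/R) ⇒ ((E)/R) ⇒ ((R)/R) ⇒ ((x)/R) ⇒ ((x)/x)

E ⇒ R   [E ::= R]
R ⇒ (E)   [R ::= ( E )]
(E) ⇒ (E/R)   [E ::= E / R]
(E/R) ⇒ (R/R)   [E ::= R]
(R/R) ⇒ ((E)/R)   [R ::= ( E )]
((E)/R) ⇒ ((R)/R)   [E ::= R]
((R)/R) ⇒ ((x)/R)   [R ::= x]
((x)/R) ⇒ ((x)/x)   [R ::= x]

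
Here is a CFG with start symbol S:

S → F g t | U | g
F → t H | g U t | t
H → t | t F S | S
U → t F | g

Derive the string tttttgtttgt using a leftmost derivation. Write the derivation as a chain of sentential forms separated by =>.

S => Fgt => tHgt => ttFSgt => tttHSgt => ttttFSSgt => tttttSSgt => tttttgSgt => tttttgUgt => tttttgtFgt => tttttgttHgt => tttttgtttgt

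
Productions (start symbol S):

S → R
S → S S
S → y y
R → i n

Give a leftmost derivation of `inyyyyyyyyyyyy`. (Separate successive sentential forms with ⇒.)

S⇒SS⇒SSS⇒SSSS⇒SSSSS⇒SSSSSS⇒SSSSSSS⇒RSSSSSS⇒inSSSSSS⇒inyySSSSS⇒inyyyySSSS⇒inyyyyyySSS⇒inyyyyyyyySS⇒inyyyyyyyyyyS⇒inyyyyyyyyyyyy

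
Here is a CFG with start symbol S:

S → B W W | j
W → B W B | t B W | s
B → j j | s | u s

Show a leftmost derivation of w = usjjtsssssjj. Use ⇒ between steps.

S ⇒ BWW ⇒ usWW ⇒ usBWBW ⇒ usjjWBW ⇒ usjjtBWBW ⇒ usjjtsWBW ⇒ usjjtssBW ⇒ usjjtsssW ⇒ usjjtsssBWB ⇒ usjjtssssWB ⇒ usjjtsssssB ⇒ usjjtsssssjj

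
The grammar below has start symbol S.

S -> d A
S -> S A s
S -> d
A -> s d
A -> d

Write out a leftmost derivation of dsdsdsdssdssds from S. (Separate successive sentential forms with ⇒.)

S⇒SAs⇒SAsAs⇒SAsAsAs⇒SAsAsAsAs⇒dAAsAsAsAs⇒dsdAsAsAsAs⇒dsdsdsAsAsAs⇒dsdsdsdsAsAs⇒dsdsdsdssdsAs⇒dsdsdsdssdssds

S ⇒ SAs   [S -> S A s]
SAs ⇒ SAsAs   [S -> S A s]
SAsAs ⇒ SAsAsAs   [S -> S A s]
SAsAsAs ⇒ SAsAsAsAs   [S -> S A s]
SAsAsAsAs ⇒ dAAsAsAsAs   [S -> d A]
dAAsAsAsAs ⇒ dsdAsAsAsAs   [A -> s d]
dsdAsAsAsAs ⇒ dsdsdsAsAsAs   [A -> s d]
dsdsdsAsAsAs ⇒ dsdsdsdsAsAs   [A -> d]
dsdsdsdsAsAs ⇒ dsdsdsdssdsAs   [A -> s d]
dsdsdsdssdsAs ⇒ dsdsdsdssdssds   [A -> s d]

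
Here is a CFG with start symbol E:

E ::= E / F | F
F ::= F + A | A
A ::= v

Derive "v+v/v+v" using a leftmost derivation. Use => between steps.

E => E/F   [E ::= E / F]
E/F => F/F   [E ::= F]
F/F => F+A/F   [F ::= F + A]
F+A/F => A+A/F   [F ::= A]
A+A/F => v+A/F   [A ::= v]
v+A/F => v+v/F   [A ::= v]
v+v/F => v+v/F+A   [F ::= F + A]
v+v/F+A => v+v/A+A   [F ::= A]
v+v/A+A => v+v/v+A   [A ::= v]
v+v/v+A => v+v/v+v   [A ::= v]

E=>E/F=>F/F=>F+A/F=>A+A/F=>v+A/F=>v+v/F=>v+v/F+A=>v+v/A+A=>v+v/v+A=>v+v/v+v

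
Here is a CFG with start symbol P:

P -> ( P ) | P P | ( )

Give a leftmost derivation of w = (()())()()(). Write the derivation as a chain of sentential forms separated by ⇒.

P⇒PP⇒PPP⇒PPPP⇒(P)PPP⇒(PP)PPP⇒(()P)PPP⇒(()())PPP⇒(()())()PP⇒(()())()()P⇒(()())()()()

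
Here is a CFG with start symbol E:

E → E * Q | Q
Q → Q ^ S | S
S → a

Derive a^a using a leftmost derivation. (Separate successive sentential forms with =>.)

E => Q => Q^S => S^S => a^S => a^a

E => Q   [E → Q]
Q => Q^S   [Q → Q ^ S]
Q^S => S^S   [Q → S]
S^S => a^S   [S → a]
a^S => a^a   [S → a]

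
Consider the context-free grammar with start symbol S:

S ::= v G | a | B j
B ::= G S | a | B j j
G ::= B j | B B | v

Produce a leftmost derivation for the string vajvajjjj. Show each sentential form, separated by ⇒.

S ⇒ Bj   [S ::= B j]
Bj ⇒ Bjjj   [B ::= B j j]
Bjjj ⇒ GSjjj   [B ::= G S]
GSjjj ⇒ BjSjjj   [G ::= B j]
BjSjjj ⇒ GSjSjjj   [B ::= G S]
GSjSjjj ⇒ vSjSjjj   [G ::= v]
vSjSjjj ⇒ vajSjjj   [S ::= a]
vajSjjj ⇒ vajvGjjj   [S ::= v G]
vajvGjjj ⇒ vajvBjjjj   [G ::= B j]
vajvBjjjj ⇒ vajvajjjj   [B ::= a]

S ⇒ Bj ⇒ Bjjj ⇒ GSjjj ⇒ BjSjjj ⇒ GSjSjjj ⇒ vSjSjjj ⇒ vajSjjj ⇒ vajvGjjj ⇒ vajvBjjjj ⇒ vajvajjjj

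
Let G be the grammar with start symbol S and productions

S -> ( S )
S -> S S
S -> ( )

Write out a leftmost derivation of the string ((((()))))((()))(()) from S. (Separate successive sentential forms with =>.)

S => SS => (S)S => ((S))S => (((S)))S => ((((S))))S => ((((()))))S => ((((()))))SS => ((((()))))(S)S => ((((()))))((S))S => ((((()))))((()))S => ((((()))))((()))(S) => ((((()))))((()))(())

S => SS   [S -> S S]
SS => (S)S   [S -> ( S )]
(S)S => ((S))S   [S -> ( S )]
((S))S => (((S)))S   [S -> ( S )]
(((S)))S => ((((S))))S   [S -> ( S )]
((((S))))S => ((((()))))S   [S -> ( )]
((((()))))S => ((((()))))SS   [S -> S S]
((((()))))SS => ((((()))))(S)S   [S -> ( S )]
((((()))))(S)S => ((((()))))((S))S   [S -> ( S )]
((((()))))((S))S => ((((()))))((()))S   [S -> ( )]
((((()))))((()))S => ((((()))))((()))(S)   [S -> ( S )]
((((()))))((()))(S) => ((((()))))((()))(())   [S -> ( )]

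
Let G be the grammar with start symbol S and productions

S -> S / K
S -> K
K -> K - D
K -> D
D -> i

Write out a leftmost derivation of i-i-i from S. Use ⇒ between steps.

S ⇒ K ⇒ K-D ⇒ K-D-D ⇒ D-D-D ⇒ i-D-D ⇒ i-i-D ⇒ i-i-i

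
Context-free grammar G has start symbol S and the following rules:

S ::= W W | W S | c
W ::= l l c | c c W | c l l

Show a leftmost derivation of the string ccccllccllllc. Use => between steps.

S => WS => ccWS => ccccWS => ccccllcS => ccccllcWW => ccccllccllW => ccccllccllllc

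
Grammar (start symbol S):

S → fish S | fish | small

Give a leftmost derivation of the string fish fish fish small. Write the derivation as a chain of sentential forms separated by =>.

S => fish S => fish fish S => fish fish fish S => fish fish fish small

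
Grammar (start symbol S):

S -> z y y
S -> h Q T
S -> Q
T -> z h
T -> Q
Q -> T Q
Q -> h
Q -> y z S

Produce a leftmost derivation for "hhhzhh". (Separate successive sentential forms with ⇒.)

S⇒hQT⇒hTQT⇒hQQT⇒hhQT⇒hhhT⇒hhhQ⇒hhhTQ⇒hhhzhQ⇒hhhzhh

S ⇒ hQT   [S -> h Q T]
hQT ⇒ hTQT   [Q -> T Q]
hTQT ⇒ hQQT   [T -> Q]
hQQT ⇒ hhQT   [Q -> h]
hhQT ⇒ hhhT   [Q -> h]
hhhT ⇒ hhhQ   [T -> Q]
hhhQ ⇒ hhhTQ   [Q -> T Q]
hhhTQ ⇒ hhhzhQ   [T -> z h]
hhhzhQ ⇒ hhhzhh   [Q -> h]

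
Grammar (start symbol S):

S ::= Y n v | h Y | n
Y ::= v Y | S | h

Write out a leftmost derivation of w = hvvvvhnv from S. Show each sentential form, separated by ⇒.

S⇒hY⇒hvY⇒hvvY⇒hvvS⇒hvvYnv⇒hvvvYnv⇒hvvvvYnv⇒hvvvvhnv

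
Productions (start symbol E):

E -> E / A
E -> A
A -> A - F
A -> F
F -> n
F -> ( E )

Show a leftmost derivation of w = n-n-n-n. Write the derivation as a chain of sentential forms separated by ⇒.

E ⇒ A   [E -> A]
A ⇒ A-F   [A -> A - F]
A-F ⇒ A-F-F   [A -> A - F]
A-F-F ⇒ A-F-F-F   [A -> A - F]
A-F-F-F ⇒ F-F-F-F   [A -> F]
F-F-F-F ⇒ n-F-F-F   [F -> n]
n-F-F-F ⇒ n-n-F-F   [F -> n]
n-n-F-F ⇒ n-n-n-F   [F -> n]
n-n-n-F ⇒ n-n-n-n   [F -> n]

E⇒A⇒A-F⇒A-F-F⇒A-F-F-F⇒F-F-F-F⇒n-F-F-F⇒n-n-F-F⇒n-n-n-F⇒n-n-n-n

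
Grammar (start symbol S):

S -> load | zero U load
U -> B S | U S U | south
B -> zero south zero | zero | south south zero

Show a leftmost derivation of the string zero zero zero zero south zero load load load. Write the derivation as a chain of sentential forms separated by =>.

S => zero U load   [S -> zero U load]
zero U load => zero B S load   [U -> B S]
zero B S load => zero zero S load   [B -> zero]
zero zero S load => zero zero zero U load load   [S -> zero U load]
zero zero zero U load load => zero zero zero B S load load   [U -> B S]
zero zero zero B S load load => zero zero zero zero south zero S load load   [B -> zero south zero]
zero zero zero zero south zero S load load => zero zero zero zero south zero load load load   [S -> load]

S => zero U load => zero B S load => zero zero S load => zero zero zero U load load => zero zero zero B S load load => zero zero zero zero south zero S load load => zero zero zero zero south zero load load load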